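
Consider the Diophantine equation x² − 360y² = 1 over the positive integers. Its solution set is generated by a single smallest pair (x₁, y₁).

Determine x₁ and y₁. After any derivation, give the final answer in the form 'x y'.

[18; 1,36] for √360; ℓ=2 ⇒ convergent index 1
k=0  a_k=18  p_k/q_k = 18/1
k=1  a_k=1  p_k/q_k = 19/1
→ (19, 1).  Check: 19²=361, 360·1²=360, difference 1.

19 1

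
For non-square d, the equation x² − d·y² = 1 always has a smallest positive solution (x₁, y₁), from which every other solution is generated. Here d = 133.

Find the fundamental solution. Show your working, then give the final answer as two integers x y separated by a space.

d=133: √d = [11; 1,1,7,5,1,…,1,1,22] (ℓ=16, even), read p_15/q_15
step 0: (11, 1)  from 11·(1,0) + (0,1)
…
step 5: (1061, 92)  from 1·(888,77) + (173,15)
step 6: (1949, 169)  from 1·(1061,92) + (888,77)
…
step 10: (18948, 1643)  from 1·(10979,952) + (7969,691)
…
step 13: (1210008, 104921)  from 7·(168583,14618) + (29927,2595)
step 14: (1378591, 119539)  from 1·(1210008,104921) + (168583,14618)
step 15: (2588599, 224460)  from 1·(1378591,119539) + (1210008,104921)
→ (2588599, 224460).  Check: 2588599²=6700844782801, 133·224460²=6700844782800, difference 1.

2588599 224460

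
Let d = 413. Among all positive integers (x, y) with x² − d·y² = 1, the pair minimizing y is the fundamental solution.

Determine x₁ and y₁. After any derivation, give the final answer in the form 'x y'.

√413 = [20; 3,9,1,4,1,9,3,40, …], period ℓ=8 (even) → k=7
k=0  a_k=20  p_k/q_k = 20/1
…
k=6  a_k=9  p_k/q_k = 36560/1799
k=7  a_k=3  p_k/q_k = 113399/5580
fundamental: x₁=113399, y₁=5580  (since 12859333201 − 413·31136400 = 1)

113399 5580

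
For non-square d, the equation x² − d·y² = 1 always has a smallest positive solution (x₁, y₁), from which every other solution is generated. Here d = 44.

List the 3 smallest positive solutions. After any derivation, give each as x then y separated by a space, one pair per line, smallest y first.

199 30
79201 11940
31521799 4752090

√44 → a₀=6, period (1,1,1,2,1,1,1,12); ℓ=8 even so k=7
step 0: (6, 1)  from 6·(1,0) + (0,1)
step 1: (7, 1)  from 1·(6,1) + (1,0)
step 2: (13, 2)  from 1·(7,1) + (6,1)
step 3: (20, 3)  from 1·(13,2) + (7,1)
…
step 5: (73, 11)  from 1·(53,8) + (20,3)
step 6: (126, 19)  from 1·(73,11) + (53,8)
step 7: (199, 30)  from 1·(126,19) + (73,11)
(x₁, y₁) = (199, 30);  199² − 44·30² = 1 ✓
(199+30√44)^2 = 79201 + 11940√44
(199+30√44)^3 = 31521799 + 4752090√44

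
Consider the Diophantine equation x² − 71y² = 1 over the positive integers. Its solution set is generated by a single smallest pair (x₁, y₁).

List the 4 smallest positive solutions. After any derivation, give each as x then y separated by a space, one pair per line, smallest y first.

d=71: √d = [8; 2,2,1,7,1,2,2,16] (ℓ=8, even), read p_7/q_7
i=0: a=8 ⇒ p=8, q=1
i=1: a=2 ⇒ p=17, q=2
…
i=4: a=7 ⇒ p=455, q=54
…
i=6: a=2 ⇒ p=1483, q=176
i=7: a=2 ⇒ p=3480, q=413
→ (3480, 413).  Check: 3480²=12110400, 71·413²=12110399, difference 1.
(3480+413√71)^2 = 24220799 + 2874480√71
(3480+413√71)^3 = 168576757560 + 20006380387√71
(3480+413√71)^4 = 1173294208396801 + 139244404619040√71

3480 413
24220799 2874480
168576757560 20006380387
1173294208396801 139244404619040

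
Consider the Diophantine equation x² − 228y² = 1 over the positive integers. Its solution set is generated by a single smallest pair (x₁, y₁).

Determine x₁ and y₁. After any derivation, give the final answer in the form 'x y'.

[15; 10,30] for √228; ℓ=2 ⇒ convergent index 1
i=0: a=15 ⇒ p=15, q=1
i=1: a=10 ⇒ p=151, q=10
fundamental: x₁=151, y₁=10  (since 22801 − 228·100 = 1)

151 10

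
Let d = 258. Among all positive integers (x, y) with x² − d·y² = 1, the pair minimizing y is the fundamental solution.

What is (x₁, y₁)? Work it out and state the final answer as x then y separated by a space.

√258 → a₀=16, period (16,32); ℓ=2 even so k=1
i=0: a=16 ⇒ p=16, q=1
i=1: a=16 ⇒ p=257, q=16
→ (257, 16).  Check: 257²=66049, 258·16²=66048, difference 1.

257 16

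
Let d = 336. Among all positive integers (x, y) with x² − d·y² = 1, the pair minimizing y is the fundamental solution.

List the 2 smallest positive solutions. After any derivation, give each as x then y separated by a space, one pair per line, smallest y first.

[18; 3,36] for √336; ℓ=2 ⇒ convergent index 1
i=0: a=18 ⇒ p=18, q=1
i=1: a=3 ⇒ p=55, q=3
(x₁, y₁) = (55, 3);  55² − 336·3² = 1 ✓
k=2:  x_2 = 55·55+336·3·3 = 6049,  y_2 = 55·3+3·55 = 330

55 3
6049 330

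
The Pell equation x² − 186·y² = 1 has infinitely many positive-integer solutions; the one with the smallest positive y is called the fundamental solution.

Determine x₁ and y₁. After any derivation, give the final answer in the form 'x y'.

7501 550

√186 → a₀=13, period (1,1,1,3,4,3,1,1,1,26); ℓ=10 even so k=9
a_0=13:  p_0=13·1+0=13,  q_0=13·0+1=1
a_1=1:  p_1=1·13+1=14,  q_1=1·1+0=1
a_2=1:  p_2=1·14+13=27,  q_2=1·1+1=2
a_3=1:  p_3=1·27+14=41,  q_3=1·2+1=3
a_4=3:  p_4=3·41+27=150,  q_4=3·3+2=11
a_5=4:  p_5=4·150+41=641,  q_5=4·11+3=47
…
a_7=1:  p_7=1·2073+641=2714,  q_7=1·152+47=199
a_8=1:  p_8=1·2714+2073=4787,  q_8=1·199+152=351
a_9=1:  p_9=1·4787+2714=7501,  q_9=1·351+199=550
fundamental: x₁=7501, y₁=550  (since 56265001 − 186·302500 = 1)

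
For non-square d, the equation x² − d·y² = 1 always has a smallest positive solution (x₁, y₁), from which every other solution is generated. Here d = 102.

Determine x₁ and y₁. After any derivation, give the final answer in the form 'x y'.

√102 = [10; 10,20, …], period ℓ=2 (even) → k=1
a_0=10:  p_0=10·1+0=10,  q_0=10·0+1=1
a_1=10:  p_1=10·10+1=101,  q_1=10·1+0=10
→ (101, 10).  Check: 101²=10201, 102·10²=10200, difference 1.

101 10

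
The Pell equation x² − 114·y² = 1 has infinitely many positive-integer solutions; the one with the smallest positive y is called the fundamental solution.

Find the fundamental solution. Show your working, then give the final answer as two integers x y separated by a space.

1025 96

d=114: √d = [10; 1,2,10,2,1,20] (ℓ=6, even), read p_5/q_5
i=0: a=10 ⇒ p=10, q=1
i=1: a=1 ⇒ p=11, q=1
i=2: a=2 ⇒ p=32, q=3
…
i=4: a=2 ⇒ p=694, q=65
i=5: a=1 ⇒ p=1025, q=96
fundamental: x₁=1025, y₁=96  (since 1050625 − 114·9216 = 1)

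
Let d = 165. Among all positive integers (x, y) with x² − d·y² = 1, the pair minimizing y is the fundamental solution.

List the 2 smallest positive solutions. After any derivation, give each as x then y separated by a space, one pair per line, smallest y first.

[12; 1,5,2,5,1,24] for √165; ℓ=6 ⇒ convergent index 5
k=0  a_k=12  p_k/q_k = 12/1
k=1  a_k=1  p_k/q_k = 13/1
k=2  a_k=5  p_k/q_k = 77/6
…
k=4  a_k=5  p_k/q_k = 912/71
k=5  a_k=1  p_k/q_k = 1079/84
(x₁, y₁) = (1079, 84);  1079² − 165·84² = 1 ✓
(x_2, y_2) = (1079·1079 + 165·84·84, 1079·84 + 84·1079) = (2328481, 181272)

1079 84
2328481 181272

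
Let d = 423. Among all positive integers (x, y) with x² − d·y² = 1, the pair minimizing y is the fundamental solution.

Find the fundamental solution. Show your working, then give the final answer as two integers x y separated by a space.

d=423: √d = [20; 1,1,3,4,3,1,1,40] (ℓ=8, even), read p_7/q_7
i=0: a=20 ⇒ p=20, q=1
…
i=6: a=1 ⇒ p=2612, q=127
i=7: a=1 ⇒ p=4607, q=224
fundamental: x₁=4607, y₁=224  (since 21224449 − 423·50176 = 1)

4607 224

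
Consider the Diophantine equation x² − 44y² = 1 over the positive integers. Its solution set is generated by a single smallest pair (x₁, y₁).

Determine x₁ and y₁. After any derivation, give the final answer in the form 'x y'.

199 30

d=44: √d = [6; 1,1,1,2,1,1,1,12] (ℓ=8, even), read p_7/q_7
i=0: a=6 ⇒ p=6, q=1
…
i=2: a=1 ⇒ p=13, q=2
i=3: a=1 ⇒ p=20, q=3
i=4: a=2 ⇒ p=53, q=8
i=5: a=1 ⇒ p=73, q=11
i=6: a=1 ⇒ p=126, q=19
i=7: a=1 ⇒ p=199, q=30
→ (199, 30).  Check: 199²=39601, 44·30²=39600, difference 1.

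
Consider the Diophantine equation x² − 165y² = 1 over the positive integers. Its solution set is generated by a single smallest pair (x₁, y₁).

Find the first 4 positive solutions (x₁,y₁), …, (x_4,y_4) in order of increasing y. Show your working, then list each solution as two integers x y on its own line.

√165 = [12; 1,5,2,5,1,24, …], period ℓ=6 (even) → k=5
a_0=12:  p_0=12·1+0=12,  q_0=12·0+1=1
…
a_4=5:  p_4=5·167+77=912,  q_4=5·13+6=71
a_5=1:  p_5=1·912+167=1079,  q_5=1·71+13=84
fundamental: x₁=1079, y₁=84  (since 1164241 − 165·7056 = 1)
(x_2, y_2) = (1079·1079 + 165·84·84, 1079·84 + 84·1079) = (2328481, 181272)
(x_3, y_3) = (1079·2328481 + 165·84·181272, 1079·181272 + 84·2328481) = (5024860919, 391184892)
(x_4, y_4) = (1079·5024860919 + 165·84·391184892, 1079·391184892 + 84·5024860919) = (10843647534721, 844176815664)

1079 84
2328481 181272
5024860919 391184892
10843647534721 844176815664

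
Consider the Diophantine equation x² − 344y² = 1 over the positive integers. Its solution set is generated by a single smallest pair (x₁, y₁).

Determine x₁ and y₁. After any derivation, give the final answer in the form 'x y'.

√344 = [18; 1,1,4,1,3,1,4,1,1,36, …], period ℓ=10 (even) → k=9
step 0: (18, 1)  from 18·(1,0) + (0,1)
step 1: (19, 1)  from 1·(18,1) + (1,0)
…
step 3: (167, 9)  from 4·(37,2) + (19,1)
step 4: (204, 11)  from 1·(167,9) + (37,2)
step 5: (779, 42)  from 3·(204,11) + (167,9)
…
step 8: (5694, 307)  from 1·(4711,254) + (983,53)
step 9: (10405, 561)  from 1·(5694,307) + (4711,254)
→ (10405, 561).  Check: 10405²=108264025, 344·561²=108264024, difference 1.

10405 561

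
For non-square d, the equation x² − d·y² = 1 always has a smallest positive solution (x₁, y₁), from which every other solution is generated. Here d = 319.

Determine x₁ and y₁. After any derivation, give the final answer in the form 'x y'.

12901780 722361

[17; 1,6,5,1,4,…,6,1,34] for √319; ℓ=14 ⇒ convergent index 13
k=0  a_k=17  p_k/q_k = 17/1
…
k=2  a_k=6  p_k/q_k = 125/7
k=3  a_k=5  p_k/q_k = 643/36
…
k=5  a_k=4  p_k/q_k = 3715/208
…
k=8  a_k=3  p_k/q_k = 58797/3292
…
k=11  a_k=5  p_k/q_k = 1798881/100718
k=12  a_k=6  p_k/q_k = 11102899/621643
k=13  a_k=1  p_k/q_k = 12901780/722361
(x₁, y₁) = (12901780, 722361);  12901780² − 319·722361² = 1 ✓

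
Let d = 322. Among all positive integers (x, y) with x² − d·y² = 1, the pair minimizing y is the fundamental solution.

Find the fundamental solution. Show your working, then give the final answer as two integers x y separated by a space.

√322 → a₀=17, period (1,16,1,34); ℓ=4 even so k=3
i=0: a=17 ⇒ p=17, q=1
i=1: a=1 ⇒ p=18, q=1
i=2: a=16 ⇒ p=305, q=17
i=3: a=1 ⇒ p=323, q=18
→ (323, 18).  Check: 323²=104329, 322·18²=104328, difference 1.

323 18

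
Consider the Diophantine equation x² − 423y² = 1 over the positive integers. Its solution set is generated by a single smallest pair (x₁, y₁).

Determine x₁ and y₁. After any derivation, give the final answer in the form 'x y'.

√423 → a₀=20, period (1,1,3,4,3,1,1,40); ℓ=8 even so k=7
step 0: (20, 1)  from 20·(1,0) + (0,1)
…
step 6: (2612, 127)  from 1·(1995,97) + (617,30)
step 7: (4607, 224)  from 1·(2612,127) + (1995,97)
fundamental: x₁=4607, y₁=224  (since 21224449 − 423·50176 = 1)

4607 224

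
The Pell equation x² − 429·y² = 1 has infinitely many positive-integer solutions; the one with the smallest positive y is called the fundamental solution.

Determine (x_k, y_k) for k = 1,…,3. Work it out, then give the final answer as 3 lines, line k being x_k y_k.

1524095 73584
4645731138049 224298012960
14161071197688057215 683702960124468816

√429 → a₀=20, period (1,2,2,9,1,12,1,9,2,2,1,40); ℓ=12 even so k=11
i=0: a=20 ⇒ p=20, q=1
…
i=7: a=1 ⇒ p=21023, q=1015
i=8: a=9 ⇒ p=208718, q=10077
…
i=10: a=2 ⇒ p=1085636, q=52415
i=11: a=1 ⇒ p=1524095, q=73584
→ (1524095, 73584).  Check: 1524095²=2322865569025, 429·73584²=2322865569024, difference 1.
n=2: (1524095,73584)∘(1524095,73584) = (1524095·1524095+429·73584·73584, 1524095·73584+73584·1524095) = (4645731138049,224298012960)
n=3: (4645731138049,224298012960)∘(1524095,73584) = (1524095·4645731138049+429·73584·224298012960, 1524095·224298012960+73584·4645731138049) = (14161071197688057215,683702960124468816)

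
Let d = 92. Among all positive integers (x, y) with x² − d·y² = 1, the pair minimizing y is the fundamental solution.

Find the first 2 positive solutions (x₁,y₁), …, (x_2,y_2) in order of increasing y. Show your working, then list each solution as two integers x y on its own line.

1151 120
2649601 276240

√92 → a₀=9, period (1,1,2,4,2,1,1,18); ℓ=8 even so k=7
k=0  a_k=9  p_k/q_k = 9/1
k=1  a_k=1  p_k/q_k = 10/1
k=2  a_k=1  p_k/q_k = 19/2
…
k=5  a_k=2  p_k/q_k = 470/49
k=6  a_k=1  p_k/q_k = 681/71
k=7  a_k=1  p_k/q_k = 1151/120
→ (1151, 120).  Check: 1151²=1324801, 92·120²=1324800, difference 1.
(1151+120√92)^2 = 2649601 + 276240√92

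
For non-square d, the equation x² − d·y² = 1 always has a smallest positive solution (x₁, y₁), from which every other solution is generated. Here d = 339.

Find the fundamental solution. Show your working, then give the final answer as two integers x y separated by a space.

97970 5321

d=339: √d = [18; 2,2,2,1,17,1,2,2,2,36] (ℓ=10, even), read p_9/q_9
step 0: (18, 1)  from 18·(1,0) + (0,1)
step 1: (37, 2)  from 2·(18,1) + (1,0)
step 2: (92, 5)  from 2·(37,2) + (18,1)
step 3: (221, 12)  from 2·(92,5) + (37,2)
…
step 5: (5542, 301)  from 17·(313,17) + (221,12)
…
step 7: (17252, 937)  from 2·(5855,318) + (5542,301)
step 8: (40359, 2192)  from 2·(17252,937) + (5855,318)
step 9: (97970, 5321)  from 2·(40359,2192) + (17252,937)
fundamental: x₁=97970, y₁=5321  (since 9598120900 − 339·28313041 = 1)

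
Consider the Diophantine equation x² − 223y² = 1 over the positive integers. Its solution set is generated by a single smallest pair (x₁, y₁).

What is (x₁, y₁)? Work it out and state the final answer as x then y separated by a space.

[14; 1,13,1,28] for √223; ℓ=4 ⇒ convergent index 3
step 0: (14, 1)  from 14·(1,0) + (0,1)
…
step 2: (209, 14)  from 13·(15,1) + (14,1)
step 3: (224, 15)  from 1·(209,14) + (15,1)
(x₁, y₁) = (224, 15);  224² − 223·15² = 1 ✓

224 15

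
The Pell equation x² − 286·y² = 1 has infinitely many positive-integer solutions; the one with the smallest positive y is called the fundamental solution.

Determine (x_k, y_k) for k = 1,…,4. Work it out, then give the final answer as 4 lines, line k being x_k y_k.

561835 33222
631317134449 37330564740
709392124465745995 41947235681362578
797122648497793485067201 47134850318039357456520

√286 = [16; 1,10,3,3,2,3,3,10,1,32, …], period ℓ=10 (even) → k=9
i=0: a=16 ⇒ p=16, q=1
i=1: a=1 ⇒ p=17, q=1
…
i=4: a=3 ⇒ p=1911, q=113
…
i=8: a=10 ⇒ p=512132, q=30283
i=9: a=1 ⇒ p=561835, q=33222
(x₁, y₁) = (561835, 33222);  561835² − 286·33222² = 1 ✓
n=2: (561835,33222)∘(561835,33222) = (561835·561835+286·33222·33222, 561835·33222+33222·561835) = (631317134449,37330564740)
n=3: (631317134449,37330564740)∘(561835,33222) = (561835·631317134449+286·33222·37330564740, 561835·37330564740+33222·631317134449) = (709392124465745995,41947235681362578)
n=4: (709392124465745995,41947235681362578)∘(561835,33222) = (561835·709392124465745995+286·33222·41947235681362578, 561835·41947235681362578+33222·709392124465745995) = (797122648497793485067201,47134850318039357456520)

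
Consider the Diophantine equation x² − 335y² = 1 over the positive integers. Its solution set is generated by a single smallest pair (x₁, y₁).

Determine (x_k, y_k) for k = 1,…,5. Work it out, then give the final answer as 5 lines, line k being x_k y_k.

604 33
729631 39864
881393644 48155679
1064722792321 58172020368
1286184251730124 70271752448865

√335 → a₀=18, period (3,3,3,36); ℓ=4 even so k=3
step 0: (18, 1)  from 18·(1,0) + (0,1)
step 1: (55, 3)  from 3·(18,1) + (1,0)
step 2: (183, 10)  from 3·(55,3) + (18,1)
step 3: (604, 33)  from 3·(183,10) + (55,3)
→ (604, 33).  Check: 604²=364816, 335·33²=364815, difference 1.
(x_2, y_2) = (604·604 + 335·33·33, 604·33 + 33·604) = (729631, 39864)
(x_3, y_3) = (604·729631 + 335·33·39864, 604·39864 + 33·729631) = (881393644, 48155679)
(x_4, y_4) = (604·881393644 + 335·33·48155679, 604·48155679 + 33·881393644) = (1064722792321, 58172020368)
(x_5, y_5) = (604·1064722792321 + 335·33·58172020368, 604·58172020368 + 33·1064722792321) = (1286184251730124, 70271752448865)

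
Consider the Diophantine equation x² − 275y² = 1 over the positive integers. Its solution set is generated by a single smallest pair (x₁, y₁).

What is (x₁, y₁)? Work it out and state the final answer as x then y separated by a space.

199 12

[16; 1,1,2,1,1,32] for √275; ℓ=6 ⇒ convergent index 5
i=0: a=16 ⇒ p=16, q=1
i=1: a=1 ⇒ p=17, q=1
i=2: a=1 ⇒ p=33, q=2
i=3: a=2 ⇒ p=83, q=5
i=4: a=1 ⇒ p=116, q=7
i=5: a=1 ⇒ p=199, q=12
fundamental: x₁=199, y₁=12  (since 39601 − 275·144 = 1)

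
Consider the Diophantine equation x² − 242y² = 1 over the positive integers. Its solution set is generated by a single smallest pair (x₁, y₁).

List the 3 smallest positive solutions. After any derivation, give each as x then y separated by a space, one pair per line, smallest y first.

√242 → a₀=15, period (1,1,3,1,14,1,3,1,1,30); ℓ=10 even so k=9
a_0=15:  p_0=15·1+0=15,  q_0=15·0+1=1
a_1=1:  p_1=1·15+1=16,  q_1=1·1+0=1
a_2=1:  p_2=1·16+15=31,  q_2=1·1+1=2
a_3=3:  p_3=3·31+16=109,  q_3=3·2+1=7
a_4=1:  p_4=1·109+31=140,  q_4=1·7+2=9
a_5=14:  p_5=14·140+109=2069,  q_5=14·9+7=133
…
a_7=3:  p_7=3·2209+2069=8696,  q_7=3·142+133=559
a_8=1:  p_8=1·8696+2209=10905,  q_8=1·559+142=701
a_9=1:  p_9=1·10905+8696=19601,  q_9=1·701+559=1260
fundamental: x₁=19601, y₁=1260  (since 384199201 − 242·1587600 = 1)
n=2: (19601,1260)∘(19601,1260) = (19601·19601+242·1260·1260, 19601·1260+1260·19601) = (768398401,49394520)
n=3: (768398401,49394520)∘(19601,1260) = (19601·768398401+242·1260·49394520, 19601·49394520+1260·768398401) = (30122754096401,1936363971780)

19601 1260
768398401 49394520
30122754096401 1936363971780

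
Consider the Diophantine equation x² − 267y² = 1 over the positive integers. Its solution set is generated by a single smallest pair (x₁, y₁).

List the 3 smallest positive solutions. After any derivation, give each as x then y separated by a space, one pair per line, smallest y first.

√267 → a₀=16, period (2,1,15,1,2,32); ℓ=6 even so k=5
k=0  a_k=16  p_k/q_k = 16/1
k=1  a_k=2  p_k/q_k = 33/2
…
k=3  a_k=15  p_k/q_k = 768/47
k=4  a_k=1  p_k/q_k = 817/50
k=5  a_k=2  p_k/q_k = 2402/147
→ (2402, 147).  Check: 2402²=5769604, 267·147²=5769603, difference 1.
k=2:  x_2 = 2402·2402+267·147·147 = 11539207,  y_2 = 2402·147+147·2402 = 706188
k=3:  x_3 = 2402·11539207+267·147·706188 = 55434348026,  y_3 = 2402·706188+147·11539207 = 3392527005

2402 147
11539207 706188
55434348026 3392527005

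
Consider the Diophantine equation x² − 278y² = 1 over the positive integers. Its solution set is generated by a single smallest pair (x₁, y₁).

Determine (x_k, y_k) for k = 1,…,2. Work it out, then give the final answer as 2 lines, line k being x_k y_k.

2501 150
12510001 750300

√278 → a₀=16, period (1,2,16,2,1,32); ℓ=6 even so k=5
i=0: a=16 ⇒ p=16, q=1
i=1: a=1 ⇒ p=17, q=1
i=2: a=2 ⇒ p=50, q=3
…
i=4: a=2 ⇒ p=1684, q=101
i=5: a=1 ⇒ p=2501, q=150
→ (2501, 150).  Check: 2501²=6255001, 278·150²=6255000, difference 1.
(2501+150√278)^2 = 12510001 + 750300√278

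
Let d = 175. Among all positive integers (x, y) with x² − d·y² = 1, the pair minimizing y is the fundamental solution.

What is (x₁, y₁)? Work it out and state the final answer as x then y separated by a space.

d=175: √d = [13; 4,2,1,2,4,26] (ℓ=6, even), read p_5/q_5
a_0=13:  p_0=13·1+0=13,  q_0=13·0+1=1
a_1=4:  p_1=4·13+1=53,  q_1=4·1+0=4
…
a_3=1:  p_3=1·119+53=172,  q_3=1·9+4=13
a_4=2:  p_4=2·172+119=463,  q_4=2·13+9=35
a_5=4:  p_5=4·463+172=2024,  q_5=4·35+13=153
(x₁, y₁) = (2024, 153);  2024² − 175·153² = 1 ✓

2024 153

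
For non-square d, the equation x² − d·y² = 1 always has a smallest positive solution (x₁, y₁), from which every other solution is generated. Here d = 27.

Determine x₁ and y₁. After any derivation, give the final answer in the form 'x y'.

√27 → a₀=5, period (5,10); ℓ=2 even so k=1
i=0: a=5 ⇒ p=5, q=1
i=1: a=5 ⇒ p=26, q=5
→ (26, 5).  Check: 26²=676, 27·5²=675, difference 1.

26 5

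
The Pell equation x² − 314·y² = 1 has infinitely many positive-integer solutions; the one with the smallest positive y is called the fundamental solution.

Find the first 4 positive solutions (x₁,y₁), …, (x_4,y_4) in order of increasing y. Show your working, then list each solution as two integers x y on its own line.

392499 22150
308110930001 17387705700
241866463828532499 13649314199066450
189864690372162243720001 10714684347621377411400

[17; 1,2,1,1,2,1,34] for √314; ℓ=7 ⇒ convergent index 13
k=0  a_k=17  p_k/q_k = 17/1
k=1  a_k=1  p_k/q_k = 18/1
k=2  a_k=2  p_k/q_k = 53/3
k=3  a_k=1  p_k/q_k = 71/4
k=4  a_k=1  p_k/q_k = 124/7
k=5  a_k=2  p_k/q_k = 319/18
k=6  a_k=1  p_k/q_k = 443/25
k=7  a_k=34  p_k/q_k = 15381/868
k=8  a_k=1  p_k/q_k = 15824/893
k=9  a_k=2  p_k/q_k = 47029/2654
k=10  a_k=1  p_k/q_k = 62853/3547
k=11  a_k=1  p_k/q_k = 109882/6201
k=12  a_k=2  p_k/q_k = 282617/15949
k=13  a_k=1  p_k/q_k = 392499/22150
(x₁, y₁) = (392499, 22150);  392499² − 314·22150² = 1 ✓
k=2:  x_2 = 392499·392499+314·22150·22150 = 308110930001,  y_2 = 392499·22150+22150·392499 = 17387705700
k=3:  x_3 = 392499·308110930001+314·22150·17387705700 = 241866463828532499,  y_3 = 392499·17387705700+22150·308110930001 = 13649314199066450
k=4:  x_4 = 392499·241866463828532499+314·22150·13649314199066450 = 189864690372162243720001,  y_4 = 392499·13649314199066450+22150·241866463828532499 = 10714684347621377411400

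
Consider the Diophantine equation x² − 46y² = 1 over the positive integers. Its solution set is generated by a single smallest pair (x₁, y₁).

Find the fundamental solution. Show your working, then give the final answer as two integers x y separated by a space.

24335 3588

[6; 1,3,1,1,2,6,2,1,1,3,1,12] for √46; ℓ=12 ⇒ convergent index 11
step 0: (6, 1)  from 6·(1,0) + (0,1)
step 1: (7, 1)  from 1·(6,1) + (1,0)
…
step 3: (34, 5)  from 1·(27,4) + (7,1)
…
step 5: (156, 23)  from 2·(61,9) + (34,5)
…
step 8: (3147, 464)  from 1·(2150,317) + (997,147)
step 9: (5297, 781)  from 1·(3147,464) + (2150,317)
step 10: (19038, 2807)  from 3·(5297,781) + (3147,464)
step 11: (24335, 3588)  from 1·(19038,2807) + (5297,781)
fundamental: x₁=24335, y₁=3588  (since 592192225 − 46·12873744 = 1)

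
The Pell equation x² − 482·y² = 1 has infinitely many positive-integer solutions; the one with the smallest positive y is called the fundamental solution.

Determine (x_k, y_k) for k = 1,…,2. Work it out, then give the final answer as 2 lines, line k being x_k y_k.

d=482: √d = [21; 1,20,1,42] (ℓ=4, even), read p_3/q_3
step 0: (21, 1)  from 21·(1,0) + (0,1)
step 1: (22, 1)  from 1·(21,1) + (1,0)
step 2: (461, 21)  from 20·(22,1) + (21,1)
step 3: (483, 22)  from 1·(461,21) + (22,1)
fundamental: x₁=483, y₁=22  (since 233289 − 482·484 = 1)
k=2:  x_2 = 483·483+482·22·22 = 466577,  y_2 = 483·22+22·483 = 21252

483 22
466577 21252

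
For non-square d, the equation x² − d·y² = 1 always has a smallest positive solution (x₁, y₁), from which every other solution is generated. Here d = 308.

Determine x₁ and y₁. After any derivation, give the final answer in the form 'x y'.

√308 = [17; 1,1,4,1,1,34, …], period ℓ=6 (even) → k=5
a_0=17:  p_0=17·1+0=17,  q_0=17·0+1=1
a_1=1:  p_1=1·17+1=18,  q_1=1·1+0=1
a_2=1:  p_2=1·18+17=35,  q_2=1·1+1=2
a_3=4:  p_3=4·35+18=158,  q_3=4·2+1=9
a_4=1:  p_4=1·158+35=193,  q_4=1·9+2=11
a_5=1:  p_5=1·193+158=351,  q_5=1·11+9=20
(x₁, y₁) = (351, 20);  351² − 308·20² = 1 ✓

351 20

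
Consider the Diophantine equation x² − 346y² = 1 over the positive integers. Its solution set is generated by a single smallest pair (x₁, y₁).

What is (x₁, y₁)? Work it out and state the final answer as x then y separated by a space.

17299 930

√346 → a₀=18, period (1,1,1,1,36); ℓ=5 odd so k=9
k=0  a_k=18  p_k/q_k = 18/1
k=1  a_k=1  p_k/q_k = 19/1
…
k=3  a_k=1  p_k/q_k = 56/3
…
k=8  a_k=1  p_k/q_k = 10398/559
k=9  a_k=1  p_k/q_k = 17299/930
(x₁, y₁) = (17299, 930);  17299² − 346·930² = 1 ✓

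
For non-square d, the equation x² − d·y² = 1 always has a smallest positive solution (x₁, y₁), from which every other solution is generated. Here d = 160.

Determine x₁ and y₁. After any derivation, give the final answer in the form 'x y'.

√160 → a₀=12, period (1,1,1,5,1,1,1,24); ℓ=8 even so k=7
a_0=12:  p_0=12·1+0=12,  q_0=12·0+1=1
…
a_5=1:  p_5=1·215+38=253,  q_5=1·17+3=20
a_6=1:  p_6=1·253+215=468,  q_6=1·20+17=37
a_7=1:  p_7=1·468+253=721,  q_7=1·37+20=57
(x₁, y₁) = (721, 57);  721² − 160·57² = 1 ✓

721 57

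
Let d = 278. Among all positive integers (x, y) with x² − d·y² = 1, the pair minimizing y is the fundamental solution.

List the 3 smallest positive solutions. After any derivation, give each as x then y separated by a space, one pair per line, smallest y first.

2501 150
12510001 750300
62575022501 3753000450

d=278: √d = [16; 1,2,16,2,1,32] (ℓ=6, even), read p_5/q_5
i=0: a=16 ⇒ p=16, q=1
i=1: a=1 ⇒ p=17, q=1
i=2: a=2 ⇒ p=50, q=3
i=3: a=16 ⇒ p=817, q=49
i=4: a=2 ⇒ p=1684, q=101
i=5: a=1 ⇒ p=2501, q=150
(x₁, y₁) = (2501, 150);  2501² − 278·150² = 1 ✓
n=2: (2501,150)∘(2501,150) = (2501·2501+278·150·150, 2501·150+150·2501) = (12510001,750300)
n=3: (12510001,750300)∘(2501,150) = (2501·12510001+278·150·750300, 2501·750300+150·12510001) = (62575022501,3753000450)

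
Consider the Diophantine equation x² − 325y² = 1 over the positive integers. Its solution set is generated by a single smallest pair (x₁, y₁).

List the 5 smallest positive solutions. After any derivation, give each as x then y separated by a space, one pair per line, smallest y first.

√325 = [18; 36, …], period ℓ=1 (odd) → k=1
a_0=18:  p_0=18·1+0=18,  q_0=18·0+1=1
a_1=36:  p_1=36·18+1=649,  q_1=36·1+0=36
(x₁, y₁) = (649, 36);  649² − 325·36² = 1 ✓
n=2: (649,36)∘(649,36) = (649·649+325·36·36, 649·36+36·649) = (842401,46728)
n=3: (842401,46728)∘(649,36) = (649·842401+325·36·46728, 649·46728+36·842401) = (1093435849,60652908)
n=4: (1093435849,60652908)∘(649,36) = (649·1093435849+325·36·60652908, 649·60652908+36·1093435849) = (1419278889601,78727427856)
n=5: (1419278889601,78727427856)∘(649,36) = (649·1419278889601+325·36·78727427856, 649·78727427856+36·1419278889601) = (1842222905266249,102188140704180)

649 36
842401 46728
1093435849 60652908
1419278889601 78727427856
1842222905266249 102188140704180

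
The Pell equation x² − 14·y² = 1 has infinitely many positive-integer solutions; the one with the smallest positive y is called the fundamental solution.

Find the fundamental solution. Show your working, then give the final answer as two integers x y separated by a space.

15 4

[3; 1,2,1,6] for √14; ℓ=4 ⇒ convergent index 3
i=0: a=3 ⇒ p=3, q=1
i=1: a=1 ⇒ p=4, q=1
i=2: a=2 ⇒ p=11, q=3
i=3: a=1 ⇒ p=15, q=4
→ (15, 4).  Check: 15²=225, 14·4²=224, difference 1.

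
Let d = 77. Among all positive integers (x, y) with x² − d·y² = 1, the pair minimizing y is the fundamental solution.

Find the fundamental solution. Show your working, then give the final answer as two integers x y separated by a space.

[8; 1,3,2,3,1,16] for √77; ℓ=6 ⇒ convergent index 5
step 0: (8, 1)  from 8·(1,0) + (0,1)
step 1: (9, 1)  from 1·(8,1) + (1,0)
…
step 4: (272, 31)  from 3·(79,9) + (35,4)
step 5: (351, 40)  from 1·(272,31) + (79,9)
(x₁, y₁) = (351, 40);  351² − 77·40² = 1 ✓

351 40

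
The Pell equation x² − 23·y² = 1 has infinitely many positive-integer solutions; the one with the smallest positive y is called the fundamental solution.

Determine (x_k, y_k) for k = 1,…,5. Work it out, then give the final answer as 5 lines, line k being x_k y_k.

√23 = [4; 1,3,1,8, …], period ℓ=4 (even) → k=3
k=0  a_k=4  p_k/q_k = 4/1
k=1  a_k=1  p_k/q_k = 5/1
k=2  a_k=3  p_k/q_k = 19/4
k=3  a_k=1  p_k/q_k = 24/5
fundamental: x₁=24, y₁=5  (since 576 − 23·25 = 1)
k=2:  x_2 = 24·24+23·5·5 = 1151,  y_2 = 24·5+5·24 = 240
k=3:  x_3 = 24·1151+23·5·240 = 55224,  y_3 = 24·240+5·1151 = 11515
k=4:  x_4 = 24·55224+23·5·11515 = 2649601,  y_4 = 24·11515+5·55224 = 552480
k=5:  x_5 = 24·2649601+23·5·552480 = 127125624,  y_5 = 24·552480+5·2649601 = 26507525

24 5
1151 240
55224 11515
2649601 552480
127125624 26507525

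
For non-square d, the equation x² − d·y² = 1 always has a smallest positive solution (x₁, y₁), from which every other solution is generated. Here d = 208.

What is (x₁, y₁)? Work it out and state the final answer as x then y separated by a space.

d=208: √d = [14; 2,2,1,2,2,28] (ℓ=6, even), read p_5/q_5
step 0: (14, 1)  from 14·(1,0) + (0,1)
…
step 4: (274, 19)  from 2·(101,7) + (72,5)
step 5: (649, 45)  from 2·(274,19) + (101,7)
fundamental: x₁=649, y₁=45  (since 421201 − 208·2025 = 1)

649 45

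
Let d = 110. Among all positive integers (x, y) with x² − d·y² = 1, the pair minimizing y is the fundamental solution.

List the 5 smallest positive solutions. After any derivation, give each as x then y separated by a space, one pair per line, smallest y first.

[10; 2,20] for √110; ℓ=2 ⇒ convergent index 1
k=0  a_k=10  p_k/q_k = 10/1
k=1  a_k=2  p_k/q_k = 21/2
(x₁, y₁) = (21, 2);  21² − 110·2² = 1 ✓
n=2: (21,2)∘(21,2) = (21·21+110·2·2, 21·2+2·21) = (881,84)
n=3: (881,84)∘(21,2) = (21·881+110·2·84, 21·84+2·881) = (36981,3526)
n=4: (36981,3526)∘(21,2) = (21·36981+110·2·3526, 21·3526+2·36981) = (1552321,148008)
n=5: (1552321,148008)∘(21,2) = (21·1552321+110·2·148008, 21·148008+2·1552321) = (65160501,6212810)

21 2
881 84
36981 3526
1552321 148008
65160501 6212810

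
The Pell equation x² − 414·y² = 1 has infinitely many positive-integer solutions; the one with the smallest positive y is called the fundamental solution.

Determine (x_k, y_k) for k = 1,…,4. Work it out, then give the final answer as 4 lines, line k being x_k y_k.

√414 = [20; 2,1,7,2,7,1,2,40, …], period ℓ=8 (even) → k=7
i=0: a=20 ⇒ p=20, q=1
i=1: a=2 ⇒ p=41, q=2
i=2: a=1 ⇒ p=61, q=3
i=3: a=7 ⇒ p=468, q=23
i=4: a=2 ⇒ p=997, q=49
i=5: a=7 ⇒ p=7447, q=366
i=6: a=1 ⇒ p=8444, q=415
i=7: a=2 ⇒ p=24335, q=1196
fundamental: x₁=24335, y₁=1196  (since 592192225 − 414·1430416 = 1)
n=2: (24335,1196)∘(24335,1196) = (24335·24335+414·1196·1196, 24335·1196+1196·24335) = (1184384449,58209320)
n=3: (1184384449,58209320)∘(24335,1196) = (24335·1184384449+414·1196·58209320, 24335·58209320+1196·1184384449) = (57643991108495,2833047603204)
n=4: (57643991108495,2833047603204)∘(24335,1196) = (24335·57643991108495+414·1196·2833047603204, 24335·2833047603204+1196·57643991108495) = (2805533046066067201,137884426789729360)

24335 1196
1184384449 58209320
57643991108495 2833047603204
2805533046066067201 137884426789729360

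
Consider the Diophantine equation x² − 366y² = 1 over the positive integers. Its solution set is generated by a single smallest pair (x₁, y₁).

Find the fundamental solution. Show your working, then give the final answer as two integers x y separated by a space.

d=366: √d = [19; 7,1,1,1,2,12,2,1,1,1,7,38] (ℓ=12, even), read p_11/q_11
step 0: (19, 1)  from 19·(1,0) + (0,1)
step 1: (134, 7)  from 7·(19,1) + (1,0)
step 2: (153, 8)  from 1·(134,7) + (19,1)
step 3: (287, 15)  from 1·(153,8) + (134,7)
step 4: (440, 23)  from 1·(287,15) + (153,8)
step 5: (1167, 61)  from 2·(440,23) + (287,15)
step 6: (14444, 755)  from 12·(1167,61) + (440,23)
…
step 8: (44499, 2326)  from 1·(30055,1571) + (14444,755)
step 9: (74554, 3897)  from 1·(44499,2326) + (30055,1571)
step 10: (119053, 6223)  from 1·(74554,3897) + (44499,2326)
step 11: (907925, 47458)  from 7·(119053,6223) + (74554,3897)
→ (907925, 47458).  Check: 907925²=824327805625, 366·47458²=824327805624, difference 1.

907925 47458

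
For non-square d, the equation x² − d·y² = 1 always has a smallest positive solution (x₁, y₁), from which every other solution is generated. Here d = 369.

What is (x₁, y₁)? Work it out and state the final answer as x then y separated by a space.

8396801 437120

√369 → a₀=19, period (4,1,3,2,7,4,7,2,3,1,4,38); ℓ=12 even so k=11
i=0: a=19 ⇒ p=19, q=1
…
i=2: a=1 ⇒ p=96, q=5
i=3: a=3 ⇒ p=365, q=19
…
i=5: a=7 ⇒ p=6147, q=320
…
i=7: a=7 ⇒ p=184045, q=9581
i=8: a=2 ⇒ p=393504, q=20485
i=9: a=3 ⇒ p=1364557, q=71036
i=10: a=1 ⇒ p=1758061, q=91521
i=11: a=4 ⇒ p=8396801, q=437120
fundamental: x₁=8396801, y₁=437120  (since 70506267033601 − 369·191073894400 = 1)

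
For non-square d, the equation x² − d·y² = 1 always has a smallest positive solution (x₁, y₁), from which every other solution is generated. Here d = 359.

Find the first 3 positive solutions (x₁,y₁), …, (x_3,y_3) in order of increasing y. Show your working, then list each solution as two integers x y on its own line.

360 19
259199 13680
186622920 9849581

√359 → a₀=18, period (1,17,1,36); ℓ=4 even so k=3
k=0  a_k=18  p_k/q_k = 18/1
…
k=2  a_k=17  p_k/q_k = 341/18
k=3  a_k=1  p_k/q_k = 360/19
(x₁, y₁) = (360, 19);  360² − 359·19² = 1 ✓
(360+19√359)^2 = 259199 + 13680√359
(360+19√359)^3 = 186622920 + 9849581√359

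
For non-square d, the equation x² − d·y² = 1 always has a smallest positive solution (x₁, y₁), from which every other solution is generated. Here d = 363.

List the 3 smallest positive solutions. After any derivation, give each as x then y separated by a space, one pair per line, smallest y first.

d=363: √d = [19; 19,38] (ℓ=2, even), read p_1/q_1
a_0=19:  p_0=19·1+0=19,  q_0=19·0+1=1
a_1=19:  p_1=19·19+1=362,  q_1=19·1+0=19
(x₁, y₁) = (362, 19);  362² − 363·19² = 1 ✓
(x_2, y_2) = (362·362 + 363·19·19, 362·19 + 19·362) = (262087, 13756)
(x_3, y_3) = (362·262087 + 363·19·13756, 362·13756 + 19·262087) = (189750626, 9959325)

362 19
262087 13756
189750626 9959325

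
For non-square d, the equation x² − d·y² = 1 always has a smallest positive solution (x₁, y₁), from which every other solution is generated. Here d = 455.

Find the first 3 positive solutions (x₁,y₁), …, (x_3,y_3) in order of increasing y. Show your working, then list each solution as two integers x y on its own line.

[21; 3,42] for √455; ℓ=2 ⇒ convergent index 1
step 0: (21, 1)  from 21·(1,0) + (0,1)
step 1: (64, 3)  from 3·(21,1) + (1,0)
fundamental: x₁=64, y₁=3  (since 4096 − 455·9 = 1)
n=2: (64,3)∘(64,3) = (64·64+455·3·3, 64·3+3·64) = (8191,384)
n=3: (8191,384)∘(64,3) = (64·8191+455·3·384, 64·384+3·8191) = (1048384,49149)

64 3
8191 384
1048384 49149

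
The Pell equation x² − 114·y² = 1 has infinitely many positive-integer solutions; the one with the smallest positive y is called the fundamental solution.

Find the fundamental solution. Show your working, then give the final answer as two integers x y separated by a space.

[10; 1,2,10,2,1,20] for √114; ℓ=6 ⇒ convergent index 5
step 0: (10, 1)  from 10·(1,0) + (0,1)
…
step 2: (32, 3)  from 2·(11,1) + (10,1)
…
step 4: (694, 65)  from 2·(331,31) + (32,3)
step 5: (1025, 96)  from 1·(694,65) + (331,31)
fundamental: x₁=1025, y₁=96  (since 1050625 − 114·9216 = 1)

1025 96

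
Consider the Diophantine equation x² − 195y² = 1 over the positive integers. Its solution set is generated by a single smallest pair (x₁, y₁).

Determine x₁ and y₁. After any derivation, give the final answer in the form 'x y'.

14 1

√195 → a₀=13, period (1,26); ℓ=2 even so k=1
step 0: (13, 1)  from 13·(1,0) + (0,1)
step 1: (14, 1)  from 1·(13,1) + (1,0)
→ (14, 1).  Check: 14²=196, 195·1²=195, difference 1.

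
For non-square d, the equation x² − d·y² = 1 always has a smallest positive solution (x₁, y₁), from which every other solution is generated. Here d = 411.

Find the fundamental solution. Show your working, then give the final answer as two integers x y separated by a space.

49730 2453

√411 = [20; 3,1,1,1,19,1,1,1,3,40, …], period ℓ=10 (even) → k=9
step 0: (20, 1)  from 20·(1,0) + (0,1)
…
step 3: (142, 7)  from 1·(81,4) + (61,3)
step 4: (223, 11)  from 1·(142,7) + (81,4)
…
step 8: (13583, 670)  from 1·(8981,443) + (4602,227)
step 9: (49730, 2453)  from 3·(13583,670) + (8981,443)
fundamental: x₁=49730, y₁=2453  (since 2473072900 − 411·6017209 = 1)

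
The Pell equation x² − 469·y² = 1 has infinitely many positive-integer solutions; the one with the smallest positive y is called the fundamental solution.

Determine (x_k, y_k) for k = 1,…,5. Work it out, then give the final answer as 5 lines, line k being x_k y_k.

d=469: √d = [21; 1,1,1,10,6,10,1,1,1,42] (ℓ=10, even), read p_9/q_9
step 0: (21, 1)  from 21·(1,0) + (0,1)
…
step 3: (65, 3)  from 1·(43,2) + (22,1)
…
step 5: (4223, 195)  from 6·(693,32) + (65,3)
…
step 8: (90069, 4159)  from 1·(47146,2177) + (42923,1982)
step 9: (137215, 6336)  from 1·(90069,4159) + (47146,2177)
(x₁, y₁) = (137215, 6336);  137215² − 469·6336² = 1 ✓
(x_2, y_2) = (137215·137215 + 469·6336·6336, 137215·6336 + 6336·137215) = (37655912449, 1738788480)
(x_3, y_3) = (137215·37655912449 + 469·6336·1738788480, 137215·1738788480 + 6336·37655912449) = (10333912053241855, 477175722560064)
(x_4, y_4) = (137215·10333912053241855 + 469·6336·477175722560064, 137215·477175722560064 + 6336·10333912053241855) = (2835935484733506355201, 130951333540419575040)
(x_5, y_5) = (137215·2835935484733506355201 + 469·6336·130951333540419575040, 137215·130951333540419575040 + 6336·2835935484733506355201) = (778265775065082237004568575, 35936974463020168255667136)

137215 6336
37655912449 1738788480
10333912053241855 477175722560064
2835935484733506355201 130951333540419575040
778265775065082237004568575 35936974463020168255667136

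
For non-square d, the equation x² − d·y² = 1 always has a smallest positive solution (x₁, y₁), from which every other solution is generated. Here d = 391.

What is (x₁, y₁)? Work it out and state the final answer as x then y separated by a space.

d=391: √d = [19; 1,3,2,2,1,…,3,1,38] (ℓ=16, even), read p_15/q_15
a_0=19:  p_0=19·1+0=19,  q_0=19·0+1=1
…
a_6=1:  p_6=1·613+435=1048,  q_6=1·31+22=53
…
a_14=3:  p_14=3·1660597+696292=5678083,  q_14=3·83980+35213=287153
a_15=1:  p_15=1·5678083+1660597=7338680,  q_15=1·287153+83980=371133
→ (7338680, 371133).  Check: 7338680²=53856224142400, 391·371133²=53856224142399, difference 1.

7338680 371133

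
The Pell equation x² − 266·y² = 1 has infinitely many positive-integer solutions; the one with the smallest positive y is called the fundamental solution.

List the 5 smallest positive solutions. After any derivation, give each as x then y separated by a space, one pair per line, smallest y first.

[16; 3,4,3,32] for √266; ℓ=4 ⇒ convergent index 3
k=0  a_k=16  p_k/q_k = 16/1
k=1  a_k=3  p_k/q_k = 49/3
k=2  a_k=4  p_k/q_k = 212/13
k=3  a_k=3  p_k/q_k = 685/42
→ (685, 42).  Check: 685²=469225, 266·42²=469224, difference 1.
(685+42√266)^2 = 938449 + 57540√266
(685+42√266)^3 = 1285674445 + 78829758√266
(685+42√266)^4 = 1761373051201 + 107996710920√266
(685+42√266)^5 = 2413079794470925 + 147955415130642√266

685 42
938449 57540
1285674445 78829758
1761373051201 107996710920
2413079794470925 147955415130642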